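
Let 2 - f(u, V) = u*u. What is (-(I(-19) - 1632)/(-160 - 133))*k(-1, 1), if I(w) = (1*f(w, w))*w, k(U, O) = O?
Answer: 5189/293 ≈ 17.710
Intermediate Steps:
f(u, V) = 2 - u² (f(u, V) = 2 - u*u = 2 - u²)
I(w) = w*(2 - w²) (I(w) = (1*(2 - w²))*w = (2 - w²)*w = w*(2 - w²))
(-(I(-19) - 1632)/(-160 - 133))*k(-1, 1) = -(-19*(2 - 1*(-19)²) - 1632)/(-160 - 133)*1 = -(-19*(2 - 1*361) - 1632)/(-293)*1 = -(-19*(2 - 361) - 1632)*(-1)/293*1 = -(-19*(-359) - 1632)*(-1)/293*1 = -(6821 - 1632)*(-1)/293*1 = -5189*(-1)/293*1 = -1*(-5189/293)*1 = (5189/293)*1 = 5189/293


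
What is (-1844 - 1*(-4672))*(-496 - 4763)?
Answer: -14872452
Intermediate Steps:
(-1844 - 1*(-4672))*(-496 - 4763) = (-1844 + 4672)*(-5259) = 2828*(-5259) = -14872452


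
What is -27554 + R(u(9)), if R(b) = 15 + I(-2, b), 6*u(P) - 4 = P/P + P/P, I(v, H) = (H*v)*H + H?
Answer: -27540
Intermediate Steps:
I(v, H) = H + v*H**2 (I(v, H) = v*H**2 + H = H + v*H**2)
u(P) = 1 (u(P) = 2/3 + (P/P + P/P)/6 = 2/3 + (1 + 1)/6 = 2/3 + (1/6)*2 = 2/3 + 1/3 = 1)
R(b) = 15 + b*(1 - 2*b) (R(b) = 15 + b*(1 + b*(-2)) = 15 + b*(1 - 2*b))
-27554 + R(u(9)) = -27554 + (15 + 1*(1 - 2*1)) = -27554 + (15 + 1*(1 - 2)) = -27554 + (15 + 1*(-1)) = -27554 + (15 - 1) = -27554 + 14 = -27540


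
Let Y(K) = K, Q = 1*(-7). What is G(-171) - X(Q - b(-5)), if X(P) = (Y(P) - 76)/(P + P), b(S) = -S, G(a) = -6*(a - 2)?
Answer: 3103/3 ≈ 1034.3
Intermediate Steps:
G(a) = 12 - 6*a (G(a) = -6*(-2 + a) = 12 - 6*a)
Q = -7
X(P) = (-76 + P)/(2*P) (X(P) = (P - 76)/(P + P) = (-76 + P)/((2*P)) = (-76 + P)*(1/(2*P)) = (-76 + P)/(2*P))
G(-171) - X(Q - b(-5)) = (12 - 6*(-171)) - (-76 + (-7 - (-1)*(-5)))/(2*(-7 - (-1)*(-5))) = (12 + 1026) - (-76 + (-7 - 1*5))/(2*(-7 - 1*5)) = 1038 - (-76 + (-7 - 5))/(2*(-7 - 5)) = 1038 - (-76 - 12)/(2*(-12)) = 1038 - (-1)*(-88)/(2*12) = 1038 - 1*11/3 = 1038 - 11/3 = 3103/3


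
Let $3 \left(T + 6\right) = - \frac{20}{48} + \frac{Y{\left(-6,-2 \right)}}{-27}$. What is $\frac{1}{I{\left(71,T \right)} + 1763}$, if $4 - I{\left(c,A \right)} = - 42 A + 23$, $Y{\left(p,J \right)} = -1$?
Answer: $\frac{54}{80281} \approx 0.00067264$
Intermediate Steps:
$T = - \frac{1985}{324}$ ($T = -6 + \frac{- \frac{20}{48} - \frac{1}{-27}}{3} = -6 + \frac{\left(-20\right) \frac{1}{48} - - \frac{1}{27}}{3} = -6 + \frac{- \frac{5}{12} + \frac{1}{27}}{3} = -6 + \frac{1}{3} \left(- \frac{41}{108}\right) = -6 - \frac{41}{324} = - \frac{1985}{324} \approx -6.1265$)
$I{\left(c,A \right)} = -19 + 42 A$ ($I{\left(c,A \right)} = 4 - \left(- 42 A + 23\right) = 4 - \left(23 - 42 A\right) = 4 + \left(-23 + 42 A\right) = -19 + 42 A$)
$\frac{1}{I{\left(71,T \right)} + 1763} = \frac{1}{\left(-19 + 42 \left(- \frac{1985}{324}\right)\right) + 1763} = \frac{1}{\left(-19 - \frac{13895}{54}\right) + 1763} = \frac{1}{- \frac{14921}{54} + 1763} = \frac{1}{\frac{80281}{54}} = \frac{54}{80281}$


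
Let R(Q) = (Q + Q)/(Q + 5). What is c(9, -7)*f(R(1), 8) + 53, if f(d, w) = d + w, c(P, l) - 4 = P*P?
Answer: 2284/3 ≈ 761.33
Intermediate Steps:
R(Q) = 2*Q/(5 + Q) (R(Q) = (2*Q)/(5 + Q) = 2*Q/(5 + Q))
c(P, l) = 4 + P**2 (c(P, l) = 4 + P*P = 4 + P**2)
c(9, -7)*f(R(1), 8) + 53 = (4 + 9**2)*(2*1/(5 + 1) + 8) + 53 = (4 + 81)*(2*1/6 + 8) + 53 = 85*(2*1*(1/6) + 8) + 53 = 85*(1/3 + 8) + 53 = 85*(25/3) + 53 = 2125/3 + 53 = 2284/3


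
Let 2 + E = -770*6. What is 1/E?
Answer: -1/4622 ≈ -0.00021636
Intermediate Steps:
E = -4622 (E = -2 - 770*6 = -2 - 4620 = -4622)
1/E = 1/(-4622) = -1/4622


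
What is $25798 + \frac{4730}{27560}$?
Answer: $\frac{71099761}{2756} \approx 25798.0$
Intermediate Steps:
$25798 + \frac{4730}{27560} = 25798 + 4730 \cdot \frac{1}{27560} = 25798 + \frac{473}{2756} = \frac{71099761}{2756}$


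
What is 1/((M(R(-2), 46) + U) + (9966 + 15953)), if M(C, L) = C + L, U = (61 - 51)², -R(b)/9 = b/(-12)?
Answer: 2/52127 ≈ 3.8368e-5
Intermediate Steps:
R(b) = 3*b/4 (R(b) = -9*b/(-12) = -9*b*(-1)/12 = -(-3)*b/4 = 3*b/4)
U = 100 (U = 10² = 100)
1/((M(R(-2), 46) + U) + (9966 + 15953)) = 1/((((¾)*(-2) + 46) + 100) + (9966 + 15953)) = 1/(((-3/2 + 46) + 100) + 25919) = 1/((89/2 + 100) + 25919) = 1/(289/2 + 25919) = 1/(52127/2) = 2/52127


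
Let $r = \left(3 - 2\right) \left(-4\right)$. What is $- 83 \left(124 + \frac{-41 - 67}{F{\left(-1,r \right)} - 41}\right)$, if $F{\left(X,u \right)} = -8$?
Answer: $- \frac{513272}{49} \approx -10475.0$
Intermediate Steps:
$r = -4$ ($r = 1 \left(-4\right) = -4$)
$- 83 \left(124 + \frac{-41 - 67}{F{\left(-1,r \right)} - 41}\right) = - 83 \left(124 + \frac{-41 - 67}{-8 - 41}\right) = - 83 \left(124 - \frac{108}{-49}\right) = - 83 \left(124 - - \frac{108}{49}\right) = - 83 \left(124 + \frac{108}{49}\right) = \left(-83\right) \frac{6184}{49} = - \frac{513272}{49}$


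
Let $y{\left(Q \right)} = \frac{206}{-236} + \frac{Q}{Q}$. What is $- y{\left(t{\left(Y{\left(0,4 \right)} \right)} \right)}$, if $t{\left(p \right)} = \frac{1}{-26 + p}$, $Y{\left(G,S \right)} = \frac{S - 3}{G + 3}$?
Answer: $- \frac{15}{118} \approx -0.12712$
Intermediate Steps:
$Y{\left(G,S \right)} = \frac{-3 + S}{3 + G}$
$y{\left(Q \right)} = \frac{15}{118}$ ($y{\left(Q \right)} = 206 \left(- \frac{1}{236}\right) + 1 = - \frac{103}{118} + 1 = \frac{15}{118}$)
$- y{\left(t{\left(Y{\left(0,4 \right)} \right)} \right)} = \left(-1\right) \frac{15}{118} = - \frac{15}{118}$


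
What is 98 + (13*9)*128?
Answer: 15074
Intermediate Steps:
98 + (13*9)*128 = 98 + 117*128 = 98 + 14976 = 15074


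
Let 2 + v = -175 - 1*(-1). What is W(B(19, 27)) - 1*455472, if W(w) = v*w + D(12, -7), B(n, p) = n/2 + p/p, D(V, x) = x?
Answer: -457327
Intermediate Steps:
v = -176 (v = -2 + (-175 - 1*(-1)) = -2 + (-175 + 1) = -2 - 174 = -176)
B(n, p) = 1 + n/2 (B(n, p) = n*(½) + 1 = n/2 + 1 = 1 + n/2)
W(w) = -7 - 176*w (W(w) = -176*w - 7 = -7 - 176*w)
W(B(19, 27)) - 1*455472 = (-7 - 176*(1 + (½)*19)) - 1*455472 = (-7 - 176*(1 + 19/2)) - 455472 = (-7 - 176*21/2) - 455472 = (-7 - 1848) - 455472 = -1855 - 455472 = -457327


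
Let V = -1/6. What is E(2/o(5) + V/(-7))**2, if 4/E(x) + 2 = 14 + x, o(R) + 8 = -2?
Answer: 705600/6165289 ≈ 0.11445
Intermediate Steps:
V = -1/6 (V = -1*1/6 = -1/6 ≈ -0.16667)
o(R) = -10 (o(R) = -8 - 2 = -10)
E(x) = 4/(12 + x) (E(x) = 4/(-2 + (14 + x)) = 4/(12 + x))
E(2/o(5) + V/(-7))**2 = (4/(12 + (2/(-10) - 1/6/(-7))))**2 = (4/(12 + (2*(-1/10) - 1/6*(-1/7))))**2 = (4/(12 + (-1/5 + 1/42)))**2 = (4/(12 - 37/210))**2 = (4/(2483/210))**2 = (4*(210/2483))**2 = (840/2483)**2 = 705600/6165289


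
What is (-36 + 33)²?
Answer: 9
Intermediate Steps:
(-36 + 33)² = (-3)² = 9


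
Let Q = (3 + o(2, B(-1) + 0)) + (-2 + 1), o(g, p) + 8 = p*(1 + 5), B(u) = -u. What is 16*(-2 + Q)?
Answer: -32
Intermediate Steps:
o(g, p) = -8 + 6*p (o(g, p) = -8 + p*(1 + 5) = -8 + p*6 = -8 + 6*p)
Q = 0 (Q = (3 + (-8 + 6*(-1*(-1) + 0))) + (-2 + 1) = (3 + (-8 + 6*(1 + 0))) - 1 = (3 + (-8 + 6*1)) - 1 = (3 + (-8 + 6)) - 1 = (3 - 2) - 1 = 1 - 1 = 0)
16*(-2 + Q) = 16*(-2 + 0) = 16*(-2) = -32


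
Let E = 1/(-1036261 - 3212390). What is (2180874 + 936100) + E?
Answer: 13242934702073/4248651 ≈ 3.1170e+6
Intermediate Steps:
E = -1/4248651 (E = 1/(-4248651) = -1/4248651 ≈ -2.3537e-7)
(2180874 + 936100) + E = (2180874 + 936100) - 1/4248651 = 3116974 - 1/4248651 = 13242934702073/4248651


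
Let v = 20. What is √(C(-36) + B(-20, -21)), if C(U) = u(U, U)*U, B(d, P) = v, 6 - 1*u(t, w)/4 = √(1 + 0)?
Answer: 10*I*√7 ≈ 26.458*I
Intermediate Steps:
u(t, w) = 20 (u(t, w) = 24 - 4*√(1 + 0) = 24 - 4*√1 = 24 - 4*1 = 24 - 4 = 20)
B(d, P) = 20
C(U) = 20*U
√(C(-36) + B(-20, -21)) = √(20*(-36) + 20) = √(-720 + 20) = √(-700) = 10*I*√7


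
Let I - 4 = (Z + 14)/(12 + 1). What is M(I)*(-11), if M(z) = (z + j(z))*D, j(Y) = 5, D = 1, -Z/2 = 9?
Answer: -1243/13 ≈ -95.615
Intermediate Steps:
Z = -18 (Z = -2*9 = -18)
I = 48/13 (I = 4 + (-18 + 14)/(12 + 1) = 4 - 4/13 = 48/13 ≈ 3.6923)
M(z) = 5 + z (M(z) = (z + 5)*1 = (5 + z)*1 = 5 + z)
M(I)*(-11) = (5 + 48/13)*(-11) = (113/13)*(-11) = -1243/13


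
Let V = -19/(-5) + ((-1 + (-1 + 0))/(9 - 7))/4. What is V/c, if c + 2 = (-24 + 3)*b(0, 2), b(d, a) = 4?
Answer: -71/1720 ≈ -0.041279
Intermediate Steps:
c = -86 (c = -2 + (-24 + 3)*4 = -2 - 21*4 = -2 - 84 = -86)
V = 71/20 (V = -19*(-⅕) + ((-1 - 1)/2)*(¼) = 19/5 - 2*½*(¼) = 19/5 - 1*¼ = 19/5 - ¼ = 71/20 ≈ 3.5500)
V/c = (71/20)/(-86) = -1/86*71/20 = -71/1720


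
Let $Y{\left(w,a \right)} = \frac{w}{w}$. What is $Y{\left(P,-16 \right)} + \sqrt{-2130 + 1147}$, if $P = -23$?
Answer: $1 + i \sqrt{983} \approx 1.0 + 31.353 i$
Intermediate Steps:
$Y{\left(w,a \right)} = 1$
$Y{\left(P,-16 \right)} + \sqrt{-2130 + 1147} = 1 + \sqrt{-2130 + 1147} = 1 + \sqrt{-983} = 1 + i \sqrt{983}$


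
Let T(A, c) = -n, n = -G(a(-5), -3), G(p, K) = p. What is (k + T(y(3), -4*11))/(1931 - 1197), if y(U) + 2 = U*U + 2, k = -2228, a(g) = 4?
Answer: -1112/367 ≈ -3.0300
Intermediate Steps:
y(U) = U² (y(U) = -2 + (U*U + 2) = -2 + (U² + 2) = -2 + (2 + U²) = U²)
n = -4 (n = -1*4 = -4)
T(A, c) = 4 (T(A, c) = -1*(-4) = 4)
(k + T(y(3), -4*11))/(1931 - 1197) = (-2228 + 4)/(1931 - 1197) = -2224/734 = -2224*1/734 = -1112/367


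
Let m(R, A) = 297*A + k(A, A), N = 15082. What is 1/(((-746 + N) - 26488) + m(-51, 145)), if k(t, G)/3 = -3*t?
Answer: 1/29608 ≈ 3.3775e-5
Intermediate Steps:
k(t, G) = -9*t (k(t, G) = 3*(-3*t) = -9*t)
m(R, A) = 288*A (m(R, A) = 297*A - 9*A = 288*A)
1/(((-746 + N) - 26488) + m(-51, 145)) = 1/(((-746 + 15082) - 26488) + 288*145) = 1/((14336 - 26488) + 41760) = 1/(-12152 + 41760) = 1/29608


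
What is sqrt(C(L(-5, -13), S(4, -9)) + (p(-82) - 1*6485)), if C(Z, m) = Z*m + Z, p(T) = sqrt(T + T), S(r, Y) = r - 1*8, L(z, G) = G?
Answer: sqrt(-6446 + 2*I*sqrt(41)) ≈ 0.0798 + 80.287*I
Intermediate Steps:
S(r, Y) = -8 + r (S(r, Y) = r - 8 = -8 + r)
p(T) = sqrt(2)*sqrt(T) (p(T) = sqrt(2*T) = sqrt(2)*sqrt(T))
C(Z, m) = Z + Z*m
sqrt(C(L(-5, -13), S(4, -9)) + (p(-82) - 1*6485)) = sqrt(-13*(1 + (-8 + 4)) + (sqrt(2)*sqrt(-82) - 1*6485)) = sqrt(-13*(1 - 4) + (sqrt(2)*(I*sqrt(82)) - 6485)) = sqrt(-13*(-3) + (2*I*sqrt(41) - 6485)) = sqrt(39 + (-6485 + 2*I*sqrt(41))) = sqrt(-6446 + 2*I*sqrt(41))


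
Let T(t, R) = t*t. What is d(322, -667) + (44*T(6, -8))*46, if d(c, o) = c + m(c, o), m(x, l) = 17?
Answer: 73203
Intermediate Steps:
T(t, R) = t²
d(c, o) = 17 + c (d(c, o) = c + 17 = 17 + c)
d(322, -667) + (44*T(6, -8))*46 = (17 + 322) + (44*6²)*46 = 339 + (44*36)*46 = 339 + 1584*46 = 339 + 72864 = 73203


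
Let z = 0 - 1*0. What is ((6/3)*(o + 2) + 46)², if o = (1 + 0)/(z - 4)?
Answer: 9801/4 ≈ 2450.3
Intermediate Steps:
z = 0 (z = 0 + 0 = 0)
o = -¼ (o = (1 + 0)/(0 - 4) = 1/(-4) = 1*(-¼) = -¼ ≈ -0.25000)
((6/3)*(o + 2) + 46)² = ((6/3)*(-¼ + 2) + 46)² = ((6*(⅓))*(7/4) + 46)² = (2*(7/4) + 46)² = (7/2 + 46)² = (99/2)² = 9801/4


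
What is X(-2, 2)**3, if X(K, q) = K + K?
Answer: -64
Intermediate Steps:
X(K, q) = 2*K
X(-2, 2)**3 = (2*(-2))**3 = (-4)**3 = -64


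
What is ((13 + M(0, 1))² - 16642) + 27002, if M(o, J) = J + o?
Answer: 10556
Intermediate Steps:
((13 + M(0, 1))² - 16642) + 27002 = ((13 + (1 + 0))² - 16642) + 27002 = ((13 + 1)² - 16642) + 27002 = (14² - 16642) + 27002 = (196 - 16642) + 27002 = -16446 + 27002 = 10556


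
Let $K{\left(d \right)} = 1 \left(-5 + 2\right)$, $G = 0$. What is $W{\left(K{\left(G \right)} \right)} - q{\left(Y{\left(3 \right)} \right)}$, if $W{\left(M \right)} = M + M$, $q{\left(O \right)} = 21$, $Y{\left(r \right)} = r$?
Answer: $-27$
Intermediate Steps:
$K{\left(d \right)} = -3$ ($K{\left(d \right)} = 1 \left(-3\right) = -3$)
$W{\left(M \right)} = 2 M$
$W{\left(K{\left(G \right)} \right)} - q{\left(Y{\left(3 \right)} \right)} = 2 \left(-3\right) - 21 = -6 - 21 = -27$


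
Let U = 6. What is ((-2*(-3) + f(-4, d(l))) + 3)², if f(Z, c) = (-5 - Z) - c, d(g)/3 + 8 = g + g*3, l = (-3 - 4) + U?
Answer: 1936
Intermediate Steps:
l = -1 (l = (-3 - 4) + 6 = -7 + 6 = -1)
d(g) = -24 + 12*g (d(g) = -24 + 3*(g + g*3) = -24 + 3*(g + 3*g) = -24 + 3*(4*g) = -24 + 12*g)
f(Z, c) = -5 - Z - c
((-2*(-3) + f(-4, d(l))) + 3)² = ((-2*(-3) + (-5 - 1*(-4) - (-24 + 12*(-1)))) + 3)² = ((6 + (-5 + 4 - (-24 - 12))) + 3)² = ((6 + (-5 + 4 - 1*(-36))) + 3)² = ((6 + (-5 + 4 + 36)) + 3)² = ((6 + 35) + 3)² = (41 + 3)² = 44² = 1936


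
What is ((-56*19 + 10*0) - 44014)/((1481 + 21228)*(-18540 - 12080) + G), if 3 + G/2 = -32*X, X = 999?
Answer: 22539/347706761 ≈ 6.4822e-5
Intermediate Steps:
G = -63942 (G = -6 + 2*(-32*999) = -6 + 2*(-31968) = -6 - 63936 = -63942)
((-56*19 + 10*0) - 44014)/((1481 + 21228)*(-18540 - 12080) + G) = ((-56*19 + 10*0) - 44014)/((1481 + 21228)*(-18540 - 12080) - 63942) = ((-1064 + 0) - 44014)/(22709*(-30620) - 63942) = (-1064 - 44014)/(-695349580 - 63942) = -45078/(-695413522) = -45078*(-1/695413522) = 22539/347706761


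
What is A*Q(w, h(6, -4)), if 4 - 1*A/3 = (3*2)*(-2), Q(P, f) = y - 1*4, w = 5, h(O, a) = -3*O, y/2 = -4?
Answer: -576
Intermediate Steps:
y = -8 (y = 2*(-4) = -8)
Q(P, f) = -12 (Q(P, f) = -8 - 1*4 = -8 - 4 = -12)
A = 48 (A = 12 - 3*3*2*(-2) = 12 - 18*(-2) = 12 - 3*(-12) = 12 + 36 = 48)
A*Q(w, h(6, -4)) = 48*(-12) = -576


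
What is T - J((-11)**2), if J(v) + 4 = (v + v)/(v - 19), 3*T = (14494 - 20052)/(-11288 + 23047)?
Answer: 293837/199903 ≈ 1.4699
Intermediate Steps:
T = -5558/35277 (T = ((14494 - 20052)/(-11288 + 23047))/3 = (-5558/11759)/3 = (-5558*1/11759)/3 = (1/3)*(-5558/11759) = -5558/35277 ≈ -0.15755)
J(v) = -4 + 2*v/(-19 + v) (J(v) = -4 + (v + v)/(v - 19) = -4 + (2*v)/(-19 + v) = -4 + 2*v/(-19 + v))
T - J((-11)**2) = -5558/35277 - 2*(38 - 1*(-11)**2)/(-19 + (-11)**2) = -5558/35277 - 2*(38 - 1*121)/(-19 + 121) = -5558/35277 - 2*(38 - 121)/102 = -5558/35277 - 2*(-83)/102 = -5558/35277 - 1*(-83/51) = -5558/35277 + 83/51 = 293837/199903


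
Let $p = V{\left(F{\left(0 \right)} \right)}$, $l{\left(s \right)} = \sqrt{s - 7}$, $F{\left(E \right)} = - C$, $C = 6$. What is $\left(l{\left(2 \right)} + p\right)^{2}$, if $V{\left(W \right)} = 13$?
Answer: $\left(13 + i \sqrt{5}\right)^{2} \approx 164.0 + 58.138 i$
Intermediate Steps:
$F{\left(E \right)} = -6$ ($F{\left(E \right)} = \left(-1\right) 6 = -6$)
$l{\left(s \right)} = \sqrt{-7 + s}$
$p = 13$
$\left(l{\left(2 \right)} + p\right)^{2} = \left(\sqrt{-7 + 2} + 13\right)^{2} = \left(\sqrt{-5} + 13\right)^{2} = \left(i \sqrt{5} + 13\right)^{2} = \left(13 + i \sqrt{5}\right)^{2}$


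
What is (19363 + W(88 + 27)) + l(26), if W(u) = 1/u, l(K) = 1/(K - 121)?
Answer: 42308151/2185 ≈ 19363.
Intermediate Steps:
l(K) = 1/(-121 + K)
(19363 + W(88 + 27)) + l(26) = (19363 + 1/(88 + 27)) + 1/(-121 + 26) = (19363 + 1/115) + 1/(-95) = (19363 + 1/115) - 1/95 = 2226746/115 - 1/95 = 42308151/2185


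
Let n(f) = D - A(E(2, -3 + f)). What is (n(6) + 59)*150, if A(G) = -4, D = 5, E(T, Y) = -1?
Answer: 10200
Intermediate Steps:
n(f) = 9 (n(f) = 5 - 1*(-4) = 5 + 4 = 9)
(n(6) + 59)*150 = (9 + 59)*150 = 68*150 = 10200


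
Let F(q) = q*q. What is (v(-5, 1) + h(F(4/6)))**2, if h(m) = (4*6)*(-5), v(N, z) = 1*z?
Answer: 14161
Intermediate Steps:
F(q) = q**2
v(N, z) = z
h(m) = -120 (h(m) = 24*(-5) = -120)
(v(-5, 1) + h(F(4/6)))**2 = (1 - 120)**2 = (-119)**2 = 14161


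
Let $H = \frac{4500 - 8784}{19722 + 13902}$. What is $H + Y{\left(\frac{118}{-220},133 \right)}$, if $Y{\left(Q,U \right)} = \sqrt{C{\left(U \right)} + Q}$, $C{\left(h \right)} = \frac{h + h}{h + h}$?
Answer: $- \frac{119}{934} + \frac{\sqrt{5610}}{110} \approx 0.5535$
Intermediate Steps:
$C{\left(h \right)} = 1$ ($C{\left(h \right)} = \frac{2 h}{2 h} = 2 h \frac{1}{2 h} = 1$)
$H = - \frac{119}{934}$ ($H = - \frac{4284}{33624} = \left(-4284\right) \frac{1}{33624} = - \frac{119}{934} \approx -0.12741$)
$Y{\left(Q,U \right)} = \sqrt{1 + Q}$
$H + Y{\left(\frac{118}{-220},133 \right)} = - \frac{119}{934} + \sqrt{1 + \frac{118}{-220}} = - \frac{119}{934} + \sqrt{1 + 118 \left(- \frac{1}{220}\right)} = - \frac{119}{934} + \sqrt{1 - \frac{59}{110}} = - \frac{119}{934} + \sqrt{\frac{51}{110}} = - \frac{119}{934} + \frac{\sqrt{5610}}{110}$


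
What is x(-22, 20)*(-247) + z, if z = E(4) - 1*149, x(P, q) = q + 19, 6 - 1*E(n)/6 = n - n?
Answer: -9746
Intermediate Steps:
E(n) = 36 (E(n) = 36 - 6*(n - n) = 36 - 6*0 = 36 + 0 = 36)
x(P, q) = 19 + q
z = -113 (z = 36 - 1*149 = 36 - 149 = -113)
x(-22, 20)*(-247) + z = (19 + 20)*(-247) - 113 = 39*(-247) - 113 = -9633 - 113 = -9746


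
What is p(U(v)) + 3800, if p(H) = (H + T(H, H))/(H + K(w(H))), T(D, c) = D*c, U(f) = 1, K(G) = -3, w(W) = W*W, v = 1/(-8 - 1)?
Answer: 3799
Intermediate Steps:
v = -⅑ (v = 1/(-9) = -⅑ ≈ -0.11111)
w(W) = W²
p(H) = (H + H²)/(-3 + H) (p(H) = (H + H*H)/(H - 3) = (H + H²)/(-3 + H))
p(U(v)) + 3800 = 1*(1 + 1)/(-3 + 1) + 3800 = 1*2/(-2) + 3800 = 1*(-½)*2 + 3800 = -1 + 3800 = 3799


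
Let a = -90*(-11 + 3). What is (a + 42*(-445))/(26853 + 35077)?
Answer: -1797/6193 ≈ -0.29017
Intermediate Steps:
a = 720 (a = -90*(-8) = 720)
(a + 42*(-445))/(26853 + 35077) = (720 + 42*(-445))/(26853 + 35077) = (720 - 18690)/61930 = -17970*1/61930 = -1797/6193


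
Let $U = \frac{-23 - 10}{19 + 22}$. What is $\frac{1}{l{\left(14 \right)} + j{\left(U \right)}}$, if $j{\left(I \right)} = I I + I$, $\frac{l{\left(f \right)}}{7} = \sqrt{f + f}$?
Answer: $\frac{110946}{969218599} + \frac{19780327 \sqrt{7}}{1938437198} \approx 0.027112$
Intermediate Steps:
$U = - \frac{33}{41} \approx -0.80488$
$l{\left(f \right)} = 7 \sqrt{2} \sqrt{f}$ ($l{\left(f \right)} = 7 \sqrt{f + f} = 7 \sqrt{2 f} = 7 \sqrt{2} \sqrt{f}$)
$j{\left(I \right)} = I + I^{2}$ ($j{\left(I \right)} = I^{2} + I = I + I^{2}$)
$\frac{1}{l{\left(14 \right)} + j{\left(U \right)}} = \frac{1}{7 \sqrt{2} \sqrt{14} - \frac{33 \left(1 - \frac{33}{41}\right)}{41}} = \frac{1}{14 \sqrt{7} - \frac{264}{1681}} = \frac{1}{- \frac{264}{1681} + 14 \sqrt{7}}$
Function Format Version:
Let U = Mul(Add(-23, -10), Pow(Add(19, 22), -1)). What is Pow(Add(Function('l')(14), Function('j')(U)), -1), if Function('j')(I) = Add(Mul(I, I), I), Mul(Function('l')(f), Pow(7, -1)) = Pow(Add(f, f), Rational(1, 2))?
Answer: Add(Rational(110946, 969218599), Mul(Rational(19780327, 1938437198), Pow(7, Rational(1, 2)))) ≈ 0.027112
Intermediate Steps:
U = Rational(-33, 41) (U = Mul(-33, Pow(41, -1)) = Mul(-33, Rational(1, 41)) = Rational(-33, 41) ≈ -0.80488)
Function('l')(f) = Mul(7, Pow(2, Rational(1, 2)), Pow(f, Rational(1, 2))) (Function('l')(f) = Mul(7, Pow(Add(f, f), Rational(1, 2))) = Mul(7, Pow(Mul(2, f), Rational(1, 2))) = Mul(7, Mul(Pow(2, Rational(1, 2)), Pow(f, Rational(1, 2)))) = Mul(7, Pow(2, Rational(1, 2)), Pow(f, Rational(1, 2))))
Function('j')(I) = Add(I, Pow(I, 2)) (Function('j')(I) = Add(Pow(I, 2), I) = Add(I, Pow(I, 2)))
Pow(Add(Function('l')(14), Function('j')(U)), -1) = Pow(Add(Mul(7, Pow(2, Rational(1, 2)), Pow(14, Rational(1, 2))), Mul(Rational(-33, 41), Add(1, Rational(-33, 41)))), -1) = Pow(Add(Mul(14, Pow(7, Rational(1, 2))), Mul(Rational(-33, 41), Rational(8, 41))), -1) = Pow(Add(Mul(14, Pow(7, Rational(1, 2))), Rational(-264, 1681)), -1) = Pow(Add(Rational(-264, 1681), Mul(14, Pow(7, Rational(1, 2)))), -1)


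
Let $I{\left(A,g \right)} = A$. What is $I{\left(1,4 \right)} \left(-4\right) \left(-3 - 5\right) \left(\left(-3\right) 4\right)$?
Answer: $-384$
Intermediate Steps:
$I{\left(1,4 \right)} \left(-4\right) \left(-3 - 5\right) \left(\left(-3\right) 4\right) = 1 \left(-4\right) \left(-3 - 5\right) \left(\left(-3\right) 4\right) = - 4 \left(\left(-8\right) \left(-12\right)\right) = \left(-4\right) 96 = -384$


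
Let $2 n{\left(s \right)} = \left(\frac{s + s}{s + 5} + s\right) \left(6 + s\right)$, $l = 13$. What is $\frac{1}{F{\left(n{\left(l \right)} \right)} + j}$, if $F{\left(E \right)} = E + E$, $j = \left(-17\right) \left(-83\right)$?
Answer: $\frac{9}{15169} \approx 0.00059331$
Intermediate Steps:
$n{\left(s \right)} = \frac{\left(6 + s\right) \left(s + \frac{2 s}{5 + s}\right)}{2}$ ($n{\left(s \right)} = \frac{\left(\frac{s + s}{s + 5} + s\right) \left(6 + s\right)}{2} = \frac{\left(\frac{2 s}{5 + s} + s\right) \left(6 + s\right)}{2} = \frac{\left(s + \frac{2 s}{5 + s}\right) \left(6 + s\right)}{2} = \frac{\left(6 + s\right) \left(s + \frac{2 s}{5 + s}\right)}{2}$)
$j = 1411$
$F{\left(E \right)} = 2 E$
$\frac{1}{F{\left(n{\left(l \right)} \right)} + j} = \frac{1}{2 \cdot \frac{1}{2} \cdot 13 \frac{1}{5 + 13} \left(42 + 13^{2} + 13 \cdot 13\right) + 1411} = \frac{1}{2 \cdot \frac{1}{2} \cdot 13 \cdot \frac{1}{18} \left(42 + 169 + 169\right) + 1411} = \frac{1}{2 \cdot \frac{1}{2} \cdot 13 \cdot \frac{1}{18} \cdot 380 + 1411} = \frac{1}{2 \cdot \frac{1235}{9} + 1411} = \frac{1}{\frac{2470}{9} + 1411} = \frac{1}{\frac{15169}{9}} = \frac{9}{15169}$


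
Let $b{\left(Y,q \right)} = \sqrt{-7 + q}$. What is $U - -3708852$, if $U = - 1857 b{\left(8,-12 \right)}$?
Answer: $3708852 - 1857 i \sqrt{19} \approx 3.7089 \cdot 10^{6} - 8094.5 i$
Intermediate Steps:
$U = - 1857 i \sqrt{19}$ ($U = - 1857 \sqrt{-7 - 12} = - 1857 \sqrt{-19} = - 1857 i \sqrt{19} \approx - 8094.5 i$)
$U - -3708852 = - 1857 i \sqrt{19} - -3708852 = - 1857 i \sqrt{19} + 3708852 = 3708852 - 1857 i \sqrt{19}$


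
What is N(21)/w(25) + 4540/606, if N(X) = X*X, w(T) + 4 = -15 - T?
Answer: -33743/13332 ≈ -2.5310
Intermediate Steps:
w(T) = -19 - T (w(T) = -4 + (-15 - T) = -19 - T)
N(X) = X²
N(21)/w(25) + 4540/606 = 21²/(-19 - 1*25) + 4540/606 = 441/(-19 - 25) + 4540*(1/606) = 441/(-44) + 2270/303 = 441*(-1/44) + 2270/303 = -441/44 + 2270/303 = -33743/13332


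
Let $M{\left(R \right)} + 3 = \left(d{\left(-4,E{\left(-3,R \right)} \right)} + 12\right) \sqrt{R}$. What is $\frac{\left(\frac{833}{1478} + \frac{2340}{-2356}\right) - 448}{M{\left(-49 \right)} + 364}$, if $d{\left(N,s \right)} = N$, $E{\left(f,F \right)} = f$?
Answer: $- \frac{7417159371}{6114732826} + \frac{10930550652 i}{58089961847} \approx -1.213 + 0.18817 i$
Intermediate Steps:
$M{\left(R \right)} = -3 + 8 \sqrt{R}$ ($M{\left(R \right)} = -3 + \left(-4 + 12\right) \sqrt{R} = -3 + 8 \sqrt{R}$)
$\frac{\left(\frac{833}{1478} + \frac{2340}{-2356}\right) - 448}{M{\left(-49 \right)} + 364} = \frac{\left(\frac{833}{1478} + \frac{2340}{-2356}\right) - 448}{\left(-3 + 8 \sqrt{-49}\right) + 364} = \frac{\left(833 \cdot \frac{1}{1478} + 2340 \left(- \frac{1}{2356}\right)\right) - 448}{\left(-3 + 8 \cdot 7 i\right) + 364} = \frac{\left(\frac{833}{1478} - \frac{585}{589}\right) - 448}{\left(-3 + 56 i\right) + 364} = \frac{- \frac{373993}{870542} - 448}{361 + 56 i} = - \frac{390376809 \frac{361 - 56 i}{133457}}{870542} = - \frac{390376809 \left(361 - 56 i\right)}{116179923694}$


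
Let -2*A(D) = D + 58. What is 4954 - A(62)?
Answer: 5014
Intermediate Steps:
A(D) = -29 - D/2 (A(D) = -(D + 58)/2 = -(58 + D)/2 = -29 - D/2)
4954 - A(62) = 4954 - (-29 - ½*62) = 4954 - (-29 - 31) = 4954 - 1*(-60) = 4954 + 60 = 5014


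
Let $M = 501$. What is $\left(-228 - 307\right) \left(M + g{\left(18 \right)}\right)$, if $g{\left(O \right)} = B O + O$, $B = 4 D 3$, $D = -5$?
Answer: $300135$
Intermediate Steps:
$B = -60$ ($B = 4 \left(-5\right) 3 = \left(-20\right) 3 = -60$)
$g{\left(O \right)} = - 59 O$ ($g{\left(O \right)} = - 60 O + O = - 59 O$)
$\left(-228 - 307\right) \left(M + g{\left(18 \right)}\right) = \left(-228 - 307\right) \left(501 - 1062\right) = - 535 \left(501 - 1062\right) = \left(-535\right) \left(-561\right) = 300135$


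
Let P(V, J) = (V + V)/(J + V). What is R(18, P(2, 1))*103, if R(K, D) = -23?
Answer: -2369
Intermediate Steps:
P(V, J) = 2*V/(J + V) (P(V, J) = (2*V)/(J + V) = 2*V/(J + V))
R(18, P(2, 1))*103 = -23*103 = -2369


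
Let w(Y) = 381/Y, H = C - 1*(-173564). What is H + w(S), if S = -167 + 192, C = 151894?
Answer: 8136831/25 ≈ 3.2547e+5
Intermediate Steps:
S = 25
H = 325458 (H = 151894 - 1*(-173564) = 151894 + 173564 = 325458)
H + w(S) = 325458 + 381/25 = 8136831/25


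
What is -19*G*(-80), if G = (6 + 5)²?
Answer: 183920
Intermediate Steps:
G = 121 (G = 11² = 121)
-19*G*(-80) = -19*121*(-80) = -2299*(-80) = 183920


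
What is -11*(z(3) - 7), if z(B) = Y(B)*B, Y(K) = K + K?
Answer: -121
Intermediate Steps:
Y(K) = 2*K
z(B) = 2*B**2 (z(B) = (2*B)*B = 2*B**2)
-11*(z(3) - 7) = -11*(2*3**2 - 7) = -11*(2*9 - 7) = -11*(18 - 7) = -11*11 = -121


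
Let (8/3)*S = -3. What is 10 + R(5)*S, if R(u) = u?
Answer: 35/8 ≈ 4.3750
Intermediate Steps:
S = -9/8 (S = (3/8)*(-3) = -9/8 ≈ -1.1250)
10 + R(5)*S = 10 + 5*(-9/8) = 10 - 45/8 = 35/8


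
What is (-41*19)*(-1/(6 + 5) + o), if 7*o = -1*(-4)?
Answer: -28823/77 ≈ -374.32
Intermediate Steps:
o = 4/7 (o = (-1*(-4))/7 = (1/7)*4 = 4/7 ≈ 0.57143)
(-41*19)*(-1/(6 + 5) + o) = (-41*19)*(-1/(6 + 5) + 4/7) = -779*(-1/11 + 4/7) = -779*37/77 = -28823/77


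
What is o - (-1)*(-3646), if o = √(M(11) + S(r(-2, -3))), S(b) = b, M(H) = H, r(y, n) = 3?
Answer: -3646 + √14 ≈ -3642.3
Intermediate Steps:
o = √14 (o = √(11 + 3) = √14 ≈ 3.7417)
o - (-1)*(-3646) = √14 - (-1)*(-3646) = √14 - 1*3646 = √14 - 3646 = -3646 + √14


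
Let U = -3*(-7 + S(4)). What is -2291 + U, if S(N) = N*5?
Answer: -2330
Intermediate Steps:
S(N) = 5*N
U = -39 (U = -3*(-7 + 5*4) = -3*(-7 + 20) = -3*13 = -39)
-2291 + U = -2291 - 39 = -2330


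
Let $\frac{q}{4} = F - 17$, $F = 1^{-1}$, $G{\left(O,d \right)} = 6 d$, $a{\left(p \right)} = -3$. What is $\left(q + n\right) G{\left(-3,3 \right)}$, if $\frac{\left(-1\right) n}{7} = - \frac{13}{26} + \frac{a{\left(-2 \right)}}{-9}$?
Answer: $-1131$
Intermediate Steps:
$n = \frac{7}{6}$ ($n = - 7 \left(- \frac{13}{26} - \frac{3}{-9}\right) = - 7 \left(\left(-13\right) \frac{1}{26} - - \frac{1}{3}\right) = - 7 \left(- \frac{1}{2} + \frac{1}{3}\right) = \left(-7\right) \left(- \frac{1}{6}\right) = \frac{7}{6} \approx 1.1667$)
$F = 1$
$q = -64$ ($q = 4 \left(1 - 17\right) = 4 \left(-16\right) = -64$)
$\left(q + n\right) G{\left(-3,3 \right)} = \left(-64 + \frac{7}{6}\right) 6 \cdot 3 = \left(- \frac{377}{6}\right) 18 = -1131$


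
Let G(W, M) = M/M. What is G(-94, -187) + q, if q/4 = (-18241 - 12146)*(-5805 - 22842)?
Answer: 3481985557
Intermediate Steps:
q = 3481985556 (q = 4*((-18241 - 12146)*(-5805 - 22842)) = 4*(-30387*(-28647)) = 4*870496389 = 3481985556)
G(W, M) = 1
G(-94, -187) + q = 1 + 3481985556 = 3481985557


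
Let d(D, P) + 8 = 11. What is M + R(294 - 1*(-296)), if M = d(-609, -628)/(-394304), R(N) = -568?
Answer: -223964675/394304 ≈ -568.00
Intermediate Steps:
d(D, P) = 3 (d(D, P) = -8 + 11 = 3)
M = -3/394304 (M = 3/(-394304) = 3*(-1/394304) = -3/394304 ≈ -7.6083e-6)
M + R(294 - 1*(-296)) = -3/394304 - 568 = -223964675/394304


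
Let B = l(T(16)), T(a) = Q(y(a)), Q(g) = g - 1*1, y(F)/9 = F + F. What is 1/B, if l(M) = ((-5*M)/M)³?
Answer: -1/125 ≈ -0.0080000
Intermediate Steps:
y(F) = 18*F (y(F) = 9*(F + F) = 9*(2*F) = 18*F)
Q(g) = -1 + g (Q(g) = g - 1 = -1 + g)
T(a) = -1 + 18*a
l(M) = -125 (l(M) = (-5)³ = -125)
B = -125
1/B = 1/(-125) = -1/125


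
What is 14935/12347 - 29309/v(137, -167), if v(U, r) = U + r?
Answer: 362326273/370410 ≈ 978.18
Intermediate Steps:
14935/12347 - 29309/v(137, -167) = 14935/12347 - 29309/(137 - 167) = 14935*(1/12347) - 29309/(-30) = 14935/12347 - 29309*(-1/30) = 14935/12347 + 29309/30 = 362326273/370410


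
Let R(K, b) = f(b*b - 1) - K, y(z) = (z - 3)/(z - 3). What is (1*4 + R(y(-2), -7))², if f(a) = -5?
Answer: 4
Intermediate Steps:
y(z) = 1 (y(z) = (-3 + z)/(-3 + z) = 1)
R(K, b) = -5 - K
(1*4 + R(y(-2), -7))² = (1*4 + (-5 - 1*1))² = (4 + (-5 - 1))² = (4 - 6)² = (-2)² = 4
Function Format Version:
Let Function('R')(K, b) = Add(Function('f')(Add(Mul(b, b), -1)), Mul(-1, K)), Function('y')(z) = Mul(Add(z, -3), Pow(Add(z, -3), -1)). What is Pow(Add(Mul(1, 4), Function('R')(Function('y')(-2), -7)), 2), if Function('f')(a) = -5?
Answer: 4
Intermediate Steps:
Function('y')(z) = 1 (Function('y')(z) = Mul(Add(-3, z), Pow(Add(-3, z), -1)) = 1)
Function('R')(K, b) = Add(-5, Mul(-1, K))
Pow(Add(Mul(1, 4), Function('R')(Function('y')(-2), -7)), 2) = Pow(Add(Mul(1, 4), Add(-5, Mul(-1, 1))), 2) = Pow(Add(4, Add(-5, -1)), 2) = Pow(Add(4, -6), 2) = Pow(-2, 2) = 4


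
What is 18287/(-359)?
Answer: -18287/359 ≈ -50.939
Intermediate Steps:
18287/(-359) = 18287*(-1/359) = -18287/359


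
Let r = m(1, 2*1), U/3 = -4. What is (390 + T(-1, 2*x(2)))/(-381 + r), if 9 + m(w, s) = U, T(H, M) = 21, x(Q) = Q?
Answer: -137/134 ≈ -1.0224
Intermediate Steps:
U = -12 (U = 3*(-4) = -12)
m(w, s) = -21 (m(w, s) = -9 - 12 = -21)
r = -21
(390 + T(-1, 2*x(2)))/(-381 + r) = (390 + 21)/(-381 - 21) = 411/(-402) = 411*(-1/402) = -137/134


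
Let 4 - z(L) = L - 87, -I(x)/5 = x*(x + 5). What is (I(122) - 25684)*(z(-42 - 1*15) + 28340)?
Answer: -2938651152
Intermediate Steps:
I(x) = -5*x*(5 + x) (I(x) = -5*x*(x + 5) = -5*x*(5 + x))
z(L) = 91 - L (z(L) = 4 - (L - 87) = 4 - (-87 + L) = 4 + (87 - L) = 91 - L)
(I(122) - 25684)*(z(-42 - 1*15) + 28340) = (-5*122*(5 + 122) - 25684)*((91 - (-42 - 1*15)) + 28340) = (-5*122*127 - 25684)*((91 - (-42 - 15)) + 28340) = (-77470 - 25684)*((91 - 1*(-57)) + 28340) = -103154*((91 + 57) + 28340) = -103154*(148 + 28340) = -103154*28488 = -2938651152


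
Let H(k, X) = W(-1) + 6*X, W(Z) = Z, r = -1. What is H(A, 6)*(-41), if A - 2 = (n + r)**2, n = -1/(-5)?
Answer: -1435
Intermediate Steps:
n = 1/5 (n = -1*(-1/5) = 1/5 ≈ 0.20000)
A = 66/25 (A = 2 + (1/5 - 1)**2 = 2 + (-4/5)**2 = 2 + 16/25 = 66/25 ≈ 2.6400)
H(k, X) = -1 + 6*X
H(A, 6)*(-41) = (-1 + 6*6)*(-41) = (-1 + 36)*(-41) = 35*(-41) = -1435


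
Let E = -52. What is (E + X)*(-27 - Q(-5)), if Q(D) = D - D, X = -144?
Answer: 5292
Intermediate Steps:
Q(D) = 0
(E + X)*(-27 - Q(-5)) = (-52 - 144)*(-27 - 1*0) = -196*(-27 + 0) = -196*(-27) = 5292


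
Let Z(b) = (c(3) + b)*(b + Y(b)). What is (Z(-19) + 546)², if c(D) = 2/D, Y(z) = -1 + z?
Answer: 1590121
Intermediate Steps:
Z(b) = (-1 + 2*b)*(⅔ + b) (Z(b) = (2/3 + b)*(b + (-1 + b)) = (2*(⅓) + b)*(-1 + 2*b) = (⅔ + b)*(-1 + 2*b) = (-1 + 2*b)*(⅔ + b))
(Z(-19) + 546)² = ((-⅔ + 2*(-19)² + (⅓)*(-19)) + 546)² = ((-⅔ + 2*361 - 19/3) + 546)² = ((-⅔ + 722 - 19/3) + 546)² = (715 + 546)² = 1261² = 1590121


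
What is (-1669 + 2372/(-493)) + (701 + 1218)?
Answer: 120878/493 ≈ 245.19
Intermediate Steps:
(-1669 + 2372/(-493)) + (701 + 1218) = (-1669 + 2372*(-1/493)) + 1919 = (-1669 - 2372/493) + 1919 = -825189/493 + 1919 = 120878/493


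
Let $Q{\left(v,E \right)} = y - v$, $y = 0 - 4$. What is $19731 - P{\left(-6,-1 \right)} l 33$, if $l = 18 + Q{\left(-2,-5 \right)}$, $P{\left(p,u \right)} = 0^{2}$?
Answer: $19731$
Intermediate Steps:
$y = -4$
$P{\left(p,u \right)} = 0$
$Q{\left(v,E \right)} = -4 - v$
$l = 16$ ($l = 18 - 2 = 16$)
$19731 - P{\left(-6,-1 \right)} l 33 = 19731 - 0 \cdot 16 \cdot 33 = 19731 - 0 \cdot 33 = 19731 - 0 = 19731 + 0 = 19731$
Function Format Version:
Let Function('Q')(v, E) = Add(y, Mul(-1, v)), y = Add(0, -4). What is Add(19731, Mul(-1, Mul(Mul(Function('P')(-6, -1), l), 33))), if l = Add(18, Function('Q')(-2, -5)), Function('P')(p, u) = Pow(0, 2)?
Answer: 19731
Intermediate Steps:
y = -4
Function('P')(p, u) = 0
Function('Q')(v, E) = Add(-4, Mul(-1, v))
l = 16 (l = Add(18, Add(-4, Mul(-1, -2))) = Add(18, Add(-4, 2)) = Add(18, -2) = 16)
Add(19731, Mul(-1, Mul(Mul(Function('P')(-6, -1), l), 33))) = Add(19731, Mul(-1, Mul(Mul(0, 16), 33))) = Add(19731, Mul(-1, Mul(0, 33))) = Add(19731, Mul(-1, 0)) = Add(19731, 0) = 19731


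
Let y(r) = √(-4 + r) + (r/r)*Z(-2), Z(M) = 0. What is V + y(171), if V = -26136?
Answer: -26136 + √167 ≈ -26123.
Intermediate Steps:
y(r) = √(-4 + r) (y(r) = √(-4 + r) + (r/r)*0 = √(-4 + r) + 1*0 = √(-4 + r) + 0 = √(-4 + r))
V + y(171) = -26136 + √(-4 + 171) = -26136 + √167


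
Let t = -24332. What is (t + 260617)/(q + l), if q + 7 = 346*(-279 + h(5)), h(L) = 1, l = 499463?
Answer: 236285/403268 ≈ 0.58593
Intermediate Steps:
q = -96195 (q = -7 + 346*(-279 + 1) = -7 + 346*(-278) = -7 - 96188 = -96195)
(t + 260617)/(q + l) = (-24332 + 260617)/(-96195 + 499463) = 236285/403268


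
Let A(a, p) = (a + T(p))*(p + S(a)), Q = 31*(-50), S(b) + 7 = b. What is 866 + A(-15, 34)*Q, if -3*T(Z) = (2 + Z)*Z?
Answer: 7868666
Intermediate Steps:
S(b) = -7 + b
T(Z) = -Z*(2 + Z)/3 (T(Z) = -(2 + Z)*Z/3 = -Z*(2 + Z)/3)
Q = -1550
A(a, p) = (a - p*(2 + p)/3)*(-7 + a + p) (A(a, p) = (a - p*(2 + p)/3)*(p + (-7 + a)) = (a - p*(2 + p)/3)*(-7 + a + p))
866 + A(-15, 34)*Q = 866 + (-15*34 - 15*(-7 - 15) - ⅓*34²*(2 + 34) - ⅓*34*(-7 - 15)*(2 + 34))*(-1550) = 866 + (-510 - 15*(-22) - ⅓*1156*36 - ⅓*34*(-22)*36)*(-1550) = 866 + (-510 + 330 - 13872 + 8976)*(-1550) = 866 - 5076*(-1550) = 866 + 7867800 = 7868666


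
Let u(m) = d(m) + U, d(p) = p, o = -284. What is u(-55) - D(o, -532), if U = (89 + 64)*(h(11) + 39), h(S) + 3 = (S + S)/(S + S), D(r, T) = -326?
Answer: 5932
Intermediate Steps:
h(S) = -2 (h(S) = -3 + (S + S)/(S + S) = -3 + (2*S)/((2*S)) = -3 + (2*S)*(1/(2*S)) = -3 + 1 = -2)
U = 5661 (U = (89 + 64)*(-2 + 39) = 153*37 = 5661)
u(m) = 5661 + m (u(m) = m + 5661 = 5661 + m)
u(-55) - D(o, -532) = (5661 - 55) - 1*(-326) = 5606 + 326 = 5932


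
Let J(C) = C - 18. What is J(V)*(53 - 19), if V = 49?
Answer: 1054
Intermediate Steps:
J(C) = -18 + C
J(V)*(53 - 19) = (-18 + 49)*(53 - 19) = 31*34 = 1054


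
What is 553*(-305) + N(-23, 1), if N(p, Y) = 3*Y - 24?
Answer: -168686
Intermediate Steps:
N(p, Y) = -24 + 3*Y
553*(-305) + N(-23, 1) = 553*(-305) + (-24 + 3*1) = -168665 + (-24 + 3) = -168665 - 21 = -168686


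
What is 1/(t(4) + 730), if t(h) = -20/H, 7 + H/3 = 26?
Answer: 57/41590 ≈ 0.0013705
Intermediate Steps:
H = 57 (H = -21 + 3*26 = -21 + 78 = 57)
t(h) = -20/57
1/(t(4) + 730) = 1/(-20/57 + 730) = 1/(41590/57) = 57/41590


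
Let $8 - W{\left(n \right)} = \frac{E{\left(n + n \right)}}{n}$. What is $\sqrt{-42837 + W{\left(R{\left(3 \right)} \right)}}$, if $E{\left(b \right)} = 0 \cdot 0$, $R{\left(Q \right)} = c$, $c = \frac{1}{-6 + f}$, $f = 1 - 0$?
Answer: $i \sqrt{42829} \approx 206.95 i$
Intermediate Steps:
$f = 1$ ($f = 1 + 0 = 1$)
$c = - \frac{1}{5}$ ($c = \frac{1}{-6 + 1} = \frac{1}{-5} = - \frac{1}{5} \approx -0.2$)
$R{\left(Q \right)} = - \frac{1}{5}$
$E{\left(b \right)} = 0$
$W{\left(n \right)} = 8$ ($W{\left(n \right)} = 8 - \frac{0}{n} = 8 - 0 = 8 + 0 = 8$)
$\sqrt{-42837 + W{\left(R{\left(3 \right)} \right)}} = \sqrt{-42837 + 8} = \sqrt{-42829} = i \sqrt{42829}$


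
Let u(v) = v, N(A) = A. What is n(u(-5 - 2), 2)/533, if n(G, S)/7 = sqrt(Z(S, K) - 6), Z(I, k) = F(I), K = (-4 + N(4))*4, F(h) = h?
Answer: 14*I/533 ≈ 0.026266*I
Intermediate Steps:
K = 0 (K = (-4 + 4)*4 = 0*4 = 0)
Z(I, k) = I
n(G, S) = 7*sqrt(-6 + S) (n(G, S) = 7*sqrt(S - 6) = 7*sqrt(-6 + S))
n(u(-5 - 2), 2)/533 = (7*sqrt(-6 + 2))/533 = (7*sqrt(-4))*(1/533) = (7*(2*I))*(1/533) = (14*I)*(1/533) = 14*I/533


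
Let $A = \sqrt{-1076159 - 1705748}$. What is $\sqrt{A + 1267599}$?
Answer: $\sqrt{1267599 + i \sqrt{2781907}} \approx 1125.9 + 0.741 i$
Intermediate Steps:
$A = i \sqrt{2781907}$ ($A = \sqrt{-2781907} = i \sqrt{2781907} \approx 1667.9 i$)
$\sqrt{A + 1267599} = \sqrt{i \sqrt{2781907} + 1267599} = \sqrt{1267599 + i \sqrt{2781907}}$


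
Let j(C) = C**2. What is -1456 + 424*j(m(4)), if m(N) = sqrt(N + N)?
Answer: 1936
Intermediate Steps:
m(N) = sqrt(2)*sqrt(N) (m(N) = sqrt(2*N) = sqrt(2)*sqrt(N))
-1456 + 424*j(m(4)) = -1456 + 424*(sqrt(2)*sqrt(4))**2 = -1456 + 424*(sqrt(2)*2)**2 = -1456 + 424*(2*sqrt(2))**2 = -1456 + 424*8 = -1456 + 3392 = 1936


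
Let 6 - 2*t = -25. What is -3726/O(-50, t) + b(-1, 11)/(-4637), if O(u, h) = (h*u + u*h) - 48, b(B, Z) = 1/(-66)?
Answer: 570157045/244527558 ≈ 2.3317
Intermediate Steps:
b(B, Z) = -1/66
t = 31/2 (t = 3 - 1/2*(-25) = 3 + 25/2 = 31/2 ≈ 15.500)
O(u, h) = -48 + 2*h*u (O(u, h) = (h*u + h*u) - 48 = 2*h*u - 48 = -48 + 2*h*u)
-3726/O(-50, t) + b(-1, 11)/(-4637) = -3726/(-48 + 2*(31/2)*(-50)) - 1/66/(-4637) = -3726/(-48 - 1550) - 1/66*(-1/4637) = -3726/(-1598) + 1/306042 = -3726*(-1/1598) + 1/306042 = 1863/799 + 1/306042 = 570157045/244527558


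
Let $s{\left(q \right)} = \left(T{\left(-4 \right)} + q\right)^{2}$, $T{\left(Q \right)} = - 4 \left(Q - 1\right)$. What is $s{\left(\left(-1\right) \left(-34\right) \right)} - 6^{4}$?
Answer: $1620$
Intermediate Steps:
$T{\left(Q \right)} = 4 - 4 Q$ ($T{\left(Q \right)} = - 4 \left(-1 + Q\right) = 4 - 4 Q$)
$s{\left(q \right)} = \left(20 + q\right)^{2}$ ($s{\left(q \right)} = \left(\left(4 - -16\right) + q\right)^{2} = \left(\left(4 + 16\right) + q\right)^{2} = \left(20 + q\right)^{2}$)
$s{\left(\left(-1\right) \left(-34\right) \right)} - 6^{4} = \left(20 - -34\right)^{2} - 6^{4} = \left(20 + 34\right)^{2} - 1296 = 54^{2} - 1296 = 2916 - 1296 = 1620$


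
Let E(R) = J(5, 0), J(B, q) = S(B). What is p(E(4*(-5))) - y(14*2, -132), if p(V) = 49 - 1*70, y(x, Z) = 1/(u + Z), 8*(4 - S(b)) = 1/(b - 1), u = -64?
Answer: -4115/196 ≈ -20.995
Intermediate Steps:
S(b) = 4 - 1/(8*(-1 + b)) (S(b) = 4 - 1/(8*(b - 1)) = 4 - 1/(8*(-1 + b)))
J(B, q) = (-33 + 32*B)/(8*(-1 + B))
E(R) = 127/32 (E(R) = (-33 + 32*5)/(8*(-1 + 5)) = (⅛)*(-33 + 160)/4 = (⅛)*(¼)*127 = 127/32)
y(x, Z) = 1/(-64 + Z)
p(V) = -21 (p(V) = 49 - 70 = -21)
p(E(4*(-5))) - y(14*2, -132) = -21 - 1/(-64 - 132) = -21 - 1/(-196) = -21 - 1*(-1/196) = -21 + 1/196 = -4115/196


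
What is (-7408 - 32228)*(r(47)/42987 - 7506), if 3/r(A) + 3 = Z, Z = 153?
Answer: 106574737379994/358225 ≈ 2.9751e+8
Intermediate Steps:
r(A) = 1/50 (r(A) = 3/(-3 + 153) = 3/150 = 3*(1/150) = 1/50)
(-7408 - 32228)*(r(47)/42987 - 7506) = (-7408 - 32228)*((1/50)/42987 - 7506) = -39636*((1/50)*(1/42987) - 7506) = -39636*(1/2149350 - 7506) = -39636*(-16133021099/2149350) = 106574737379994/358225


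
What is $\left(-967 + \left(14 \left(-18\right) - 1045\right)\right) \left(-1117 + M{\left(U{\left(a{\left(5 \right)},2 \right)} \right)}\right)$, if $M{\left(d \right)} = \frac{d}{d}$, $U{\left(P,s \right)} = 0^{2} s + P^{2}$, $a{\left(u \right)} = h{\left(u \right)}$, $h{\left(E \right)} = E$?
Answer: $2526624$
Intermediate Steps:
$a{\left(u \right)} = u$
$U{\left(P,s \right)} = P^{2}$ ($U{\left(P,s \right)} = 0 s + P^{2} = 0 + P^{2} = P^{2}$)
$M{\left(d \right)} = 1$
$\left(-967 + \left(14 \left(-18\right) - 1045\right)\right) \left(-1117 + M{\left(U{\left(a{\left(5 \right)},2 \right)} \right)}\right) = \left(-967 + \left(14 \left(-18\right) - 1045\right)\right) \left(-1117 + 1\right) = \left(-967 - 1297\right) \left(-1116\right) = \left(-2264\right) \left(-1116\right) = 2526624$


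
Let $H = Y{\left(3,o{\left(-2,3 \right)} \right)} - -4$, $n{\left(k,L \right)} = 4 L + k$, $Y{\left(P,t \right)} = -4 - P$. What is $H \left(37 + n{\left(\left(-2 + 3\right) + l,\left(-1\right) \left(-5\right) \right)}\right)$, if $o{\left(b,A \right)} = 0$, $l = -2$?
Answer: $-168$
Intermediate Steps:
$n{\left(k,L \right)} = k + 4 L$
$H = -3$ ($H = \left(-4 - 3\right) - -4 = \left(-4 - 3\right) + 4 = -7 + 4 = -3$)
$H \left(37 + n{\left(\left(-2 + 3\right) + l,\left(-1\right) \left(-5\right) \right)}\right) = - 3 \left(37 + \left(\left(\left(-2 + 3\right) - 2\right) + 4 \left(\left(-1\right) \left(-5\right)\right)\right)\right) = - 3 \left(37 + \left(\left(1 - 2\right) + 4 \cdot 5\right)\right) = - 3 \left(37 + \left(-1 + 20\right)\right) = - 3 \left(37 + 19\right) = \left(-3\right) 56 = -168$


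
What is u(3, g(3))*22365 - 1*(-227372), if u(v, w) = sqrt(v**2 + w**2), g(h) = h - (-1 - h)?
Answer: 227372 + 22365*sqrt(58) ≈ 3.9770e+5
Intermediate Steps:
g(h) = 1 + 2*h (g(h) = h + (1 + h) = 1 + 2*h)
u(3, g(3))*22365 - 1*(-227372) = sqrt(3**2 + (1 + 2*3)**2)*22365 - 1*(-227372) = sqrt(9 + (1 + 6)**2)*22365 + 227372 = sqrt(9 + 7**2)*22365 + 227372 = sqrt(9 + 49)*22365 + 227372 = sqrt(58)*22365 + 227372 = 22365*sqrt(58) + 227372 = 227372 + 22365*sqrt(58)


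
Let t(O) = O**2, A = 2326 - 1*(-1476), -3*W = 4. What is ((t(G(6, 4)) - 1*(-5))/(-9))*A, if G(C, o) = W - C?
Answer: -2011258/81 ≈ -24830.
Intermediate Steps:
W = -4/3 (W = -1/3*4 = -4/3 ≈ -1.3333)
G(C, o) = -4/3 - C
A = 3802 (A = 2326 + 1476 = 3802)
((t(G(6, 4)) - 1*(-5))/(-9))*A = (((-4/3 - 1*6)**2 - 1*(-5))/(-9))*3802 = (((-4/3 - 6)**2 + 5)*(-1/9))*3802 = (((-22/3)**2 + 5)*(-1/9))*3802 = ((484/9 + 5)*(-1/9))*3802 = ((529/9)*(-1/9))*3802 = -529/81*3802 = -2011258/81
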